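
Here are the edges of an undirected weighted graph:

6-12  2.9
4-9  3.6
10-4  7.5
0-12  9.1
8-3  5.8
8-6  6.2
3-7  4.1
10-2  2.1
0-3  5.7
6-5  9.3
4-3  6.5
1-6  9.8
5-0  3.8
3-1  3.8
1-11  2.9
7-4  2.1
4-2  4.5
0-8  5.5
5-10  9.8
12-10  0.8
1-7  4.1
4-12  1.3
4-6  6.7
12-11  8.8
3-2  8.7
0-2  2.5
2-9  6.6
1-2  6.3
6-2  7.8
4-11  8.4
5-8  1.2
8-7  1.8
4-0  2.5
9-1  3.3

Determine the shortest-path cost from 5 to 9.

Compare a few routes:
5 - 8 - 7 - 4 - 9: 1.2+1.8+2.1+3.6 = 8.7
5 - 0 - 4 - 9: 3.8+2.5+3.6 = 9.9
Cheapest is 5 - 8 - 7 - 4 - 9 at 8.7.

8.7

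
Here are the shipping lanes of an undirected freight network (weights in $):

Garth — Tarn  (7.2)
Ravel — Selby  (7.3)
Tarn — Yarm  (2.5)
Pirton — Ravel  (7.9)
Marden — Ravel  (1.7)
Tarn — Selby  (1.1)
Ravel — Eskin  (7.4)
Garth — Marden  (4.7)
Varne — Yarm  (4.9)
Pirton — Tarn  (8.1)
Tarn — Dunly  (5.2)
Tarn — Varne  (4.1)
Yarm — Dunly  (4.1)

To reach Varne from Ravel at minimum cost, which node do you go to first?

Selby

Compare a few routes:
Ravel - Marden - Garth - Tarn - Varne: 1.7+4.7+7.2+4.1 = 17.7
Ravel - Selby - Tarn - Varne: 7.3+1.1+4.1 = 12.5
Ravel - Selby - Tarn - Yarm - Varne: 7.3+1.1+2.5+4.9 = 15.8
Ravel - Pirton - Tarn - Varne: 7.9+8.1+4.1 = 20.1
The minimum is $12.5 via Ravel - Selby - Tarn - Varne.
So from Ravel the first move is to Selby.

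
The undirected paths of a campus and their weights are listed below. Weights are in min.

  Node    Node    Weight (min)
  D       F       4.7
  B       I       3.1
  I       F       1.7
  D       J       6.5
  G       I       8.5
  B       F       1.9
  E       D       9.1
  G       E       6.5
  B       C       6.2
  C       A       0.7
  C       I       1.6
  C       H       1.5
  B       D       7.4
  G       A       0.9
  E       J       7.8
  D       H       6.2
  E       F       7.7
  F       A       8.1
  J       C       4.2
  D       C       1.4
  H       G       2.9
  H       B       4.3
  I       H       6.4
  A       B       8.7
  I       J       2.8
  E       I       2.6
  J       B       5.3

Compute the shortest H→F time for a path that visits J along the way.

10.2 min

Best H to J: H–C–J costing 5.7
Best J to F: J–I–F costing 4.5
Total via J: 5.7 + 4.5 = 10.2 min.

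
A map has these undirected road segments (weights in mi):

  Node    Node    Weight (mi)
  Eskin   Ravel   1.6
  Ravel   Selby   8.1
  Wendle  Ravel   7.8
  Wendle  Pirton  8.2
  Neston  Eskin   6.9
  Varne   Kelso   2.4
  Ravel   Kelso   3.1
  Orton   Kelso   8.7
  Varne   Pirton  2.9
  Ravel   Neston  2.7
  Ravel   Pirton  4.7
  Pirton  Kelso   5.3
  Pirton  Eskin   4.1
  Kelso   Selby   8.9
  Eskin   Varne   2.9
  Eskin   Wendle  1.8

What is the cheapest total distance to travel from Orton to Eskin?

13.4 mi

Candidate routes:
Orton - Kelso - Varne - Eskin: 8.7+2.4+2.9 = 14
Orton - Kelso - Pirton - Eskin: 8.7+5.3+4.1 = 18.1
Orton - Kelso - Ravel - Eskin: 8.7+3.1+1.6 = 13.4
The minimum is 13.4 mi via Orton - Kelso - Ravel - Eskin.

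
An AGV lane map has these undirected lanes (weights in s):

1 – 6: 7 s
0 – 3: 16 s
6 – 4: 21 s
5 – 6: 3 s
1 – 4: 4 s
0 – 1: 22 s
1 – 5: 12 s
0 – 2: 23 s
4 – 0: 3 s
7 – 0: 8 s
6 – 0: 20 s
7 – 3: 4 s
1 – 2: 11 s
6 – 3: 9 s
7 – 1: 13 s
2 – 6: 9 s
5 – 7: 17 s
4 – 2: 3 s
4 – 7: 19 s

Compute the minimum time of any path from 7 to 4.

11 s

Compare a few routes:
7 - 1 - 4: 13+4 = 17
7 - 0 - 4: 8+3 = 11
The minimum is 11 s via 7 - 0 - 4.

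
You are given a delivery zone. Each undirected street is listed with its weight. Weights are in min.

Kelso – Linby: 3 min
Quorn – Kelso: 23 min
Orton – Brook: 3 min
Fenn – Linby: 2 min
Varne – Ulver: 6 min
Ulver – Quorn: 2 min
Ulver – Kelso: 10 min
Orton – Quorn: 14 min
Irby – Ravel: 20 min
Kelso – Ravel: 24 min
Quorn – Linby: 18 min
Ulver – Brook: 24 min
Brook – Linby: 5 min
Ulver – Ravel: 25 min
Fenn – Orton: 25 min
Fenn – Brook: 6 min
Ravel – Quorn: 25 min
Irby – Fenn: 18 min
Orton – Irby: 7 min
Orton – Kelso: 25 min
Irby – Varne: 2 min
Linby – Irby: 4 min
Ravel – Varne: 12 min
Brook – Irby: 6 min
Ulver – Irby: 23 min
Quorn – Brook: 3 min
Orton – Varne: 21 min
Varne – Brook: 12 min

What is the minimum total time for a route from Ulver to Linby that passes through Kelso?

13 min

Shortest Ulver→Kelso: Ulver–Kelso = 10
Best Kelso to Linby: Kelso–Linby costing 3
Total via Kelso: 10 + 3 = 13 min.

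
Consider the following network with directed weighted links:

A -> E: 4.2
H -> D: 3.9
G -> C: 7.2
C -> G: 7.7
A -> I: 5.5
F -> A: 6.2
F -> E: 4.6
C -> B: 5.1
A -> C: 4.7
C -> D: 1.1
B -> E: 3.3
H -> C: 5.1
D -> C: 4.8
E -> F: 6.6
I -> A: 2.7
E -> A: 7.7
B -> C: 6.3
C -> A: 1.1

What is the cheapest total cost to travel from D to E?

Candidate routes:
D - C - B - E: 4.8+5.1+3.3 = 13.2
D - C - A - E: 4.8+1.1+4.2 = 10.1
Cheapest is D - C - A - E at 10.1.

10.1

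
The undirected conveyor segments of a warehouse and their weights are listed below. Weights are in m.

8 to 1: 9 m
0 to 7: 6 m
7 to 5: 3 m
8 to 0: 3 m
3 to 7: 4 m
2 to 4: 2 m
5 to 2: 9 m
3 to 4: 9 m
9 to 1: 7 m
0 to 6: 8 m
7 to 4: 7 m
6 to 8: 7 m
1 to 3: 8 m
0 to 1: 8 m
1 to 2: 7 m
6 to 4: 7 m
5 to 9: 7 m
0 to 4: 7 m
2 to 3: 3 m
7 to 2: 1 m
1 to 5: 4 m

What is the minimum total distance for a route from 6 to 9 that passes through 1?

23 m

Best 6 to 1: 6–8–1 costing 16
Shortest 1→9: 1–9 = 7
Total via 1: 16 + 7 = 23 m.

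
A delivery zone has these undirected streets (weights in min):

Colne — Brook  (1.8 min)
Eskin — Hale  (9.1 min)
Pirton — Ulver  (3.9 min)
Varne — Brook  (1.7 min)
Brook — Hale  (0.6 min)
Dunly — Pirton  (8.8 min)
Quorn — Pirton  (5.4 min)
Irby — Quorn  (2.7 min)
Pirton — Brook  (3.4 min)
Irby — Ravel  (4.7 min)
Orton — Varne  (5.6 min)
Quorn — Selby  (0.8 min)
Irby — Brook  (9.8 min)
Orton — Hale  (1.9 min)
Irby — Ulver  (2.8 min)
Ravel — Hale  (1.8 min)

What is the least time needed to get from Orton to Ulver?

Candidate routes:
Orton → Hale → Ravel → Irby → Ulver: 1.9+1.8+4.7+2.8 = 11.2
Orton → Varne → Brook → Pirton → Ulver: 5.6+1.7+3.4+3.9 = 14.6
Orton → Hale → Brook → Pirton → Ulver: 1.9+0.6+3.4+3.9 = 9.8
Orton → Hale → Brook → Irby → Ulver: 1.9+0.6+9.8+2.8 = 15.1
Cheapest is Orton → Hale → Brook → Pirton → Ulver at 9.8 min.

9.8 min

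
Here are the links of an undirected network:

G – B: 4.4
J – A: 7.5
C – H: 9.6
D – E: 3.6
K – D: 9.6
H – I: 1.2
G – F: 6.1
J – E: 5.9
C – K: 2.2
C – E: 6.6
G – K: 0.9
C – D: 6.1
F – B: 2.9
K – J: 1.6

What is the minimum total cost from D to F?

15.3

Compare a few routes:
D → C → K → G → B → F: 6.1+2.2+0.9+4.4+2.9 = 16.5
D → C → K → G → F: 6.1+2.2+0.9+6.1 = 15.3
Cheapest is D → C → K → G → F at 15.3.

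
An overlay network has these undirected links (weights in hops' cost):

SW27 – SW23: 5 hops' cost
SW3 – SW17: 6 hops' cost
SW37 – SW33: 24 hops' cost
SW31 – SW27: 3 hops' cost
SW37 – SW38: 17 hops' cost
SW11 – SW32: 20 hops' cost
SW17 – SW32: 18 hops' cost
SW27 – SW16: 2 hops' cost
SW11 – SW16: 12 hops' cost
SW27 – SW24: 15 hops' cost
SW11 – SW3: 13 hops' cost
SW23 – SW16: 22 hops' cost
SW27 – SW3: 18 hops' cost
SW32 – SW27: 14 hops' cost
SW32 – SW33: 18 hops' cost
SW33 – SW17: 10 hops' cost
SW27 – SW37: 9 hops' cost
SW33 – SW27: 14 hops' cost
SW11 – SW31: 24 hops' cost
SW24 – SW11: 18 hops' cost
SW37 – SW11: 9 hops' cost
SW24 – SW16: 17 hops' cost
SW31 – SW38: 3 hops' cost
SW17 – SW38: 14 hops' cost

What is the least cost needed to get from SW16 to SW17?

22 hops' cost

Shortest distances from SW16:
SW16: 0
SW27: 2  (via SW16)
SW31: 5  (via SW27)
SW23: 7  (via SW27)
SW38: 8  (via SW31)
SW37: 11  (via SW27)
SW11: 12  (via SW16)
SW33: 16  (via SW27)
SW32: 16  (via SW27)
SW24: 17  (via SW16)
SW3: 20  (via SW27)
SW17: 22  (via SW38)
Shortest route: SW16–SW27–SW31–SW38–SW17 = 22 hops' cost.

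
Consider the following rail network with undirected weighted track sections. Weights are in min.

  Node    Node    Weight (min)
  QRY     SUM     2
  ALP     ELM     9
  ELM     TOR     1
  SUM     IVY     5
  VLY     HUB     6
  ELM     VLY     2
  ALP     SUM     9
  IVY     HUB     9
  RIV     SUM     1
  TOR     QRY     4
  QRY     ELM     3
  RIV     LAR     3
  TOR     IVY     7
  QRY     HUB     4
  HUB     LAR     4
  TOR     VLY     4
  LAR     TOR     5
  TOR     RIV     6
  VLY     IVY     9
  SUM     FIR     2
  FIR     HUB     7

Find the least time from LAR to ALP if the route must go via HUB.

19 min

Best LAR to HUB: LAR → HUB costing 4
Best HUB to ALP: HUB → QRY → SUM → ALP costing 15
Total via HUB: 4 + 15 = 19 min.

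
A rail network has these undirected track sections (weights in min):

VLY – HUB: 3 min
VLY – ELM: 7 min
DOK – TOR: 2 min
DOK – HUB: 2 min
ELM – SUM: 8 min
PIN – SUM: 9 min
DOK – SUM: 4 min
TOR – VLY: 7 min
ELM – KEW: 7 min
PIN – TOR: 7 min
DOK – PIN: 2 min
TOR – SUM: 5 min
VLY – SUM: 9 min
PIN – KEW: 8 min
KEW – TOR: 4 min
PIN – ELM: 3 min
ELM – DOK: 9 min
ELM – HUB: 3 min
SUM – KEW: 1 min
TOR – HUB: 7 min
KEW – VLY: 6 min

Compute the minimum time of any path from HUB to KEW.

Compare a few routes:
HUB–DOK–TOR–KEW: 2+2+4 = 8
HUB–DOK–SUM–KEW: 2+4+1 = 7
HUB–VLY–KEW: 3+6 = 9
The minimum is 7 min via HUB–DOK–SUM–KEW.

7 min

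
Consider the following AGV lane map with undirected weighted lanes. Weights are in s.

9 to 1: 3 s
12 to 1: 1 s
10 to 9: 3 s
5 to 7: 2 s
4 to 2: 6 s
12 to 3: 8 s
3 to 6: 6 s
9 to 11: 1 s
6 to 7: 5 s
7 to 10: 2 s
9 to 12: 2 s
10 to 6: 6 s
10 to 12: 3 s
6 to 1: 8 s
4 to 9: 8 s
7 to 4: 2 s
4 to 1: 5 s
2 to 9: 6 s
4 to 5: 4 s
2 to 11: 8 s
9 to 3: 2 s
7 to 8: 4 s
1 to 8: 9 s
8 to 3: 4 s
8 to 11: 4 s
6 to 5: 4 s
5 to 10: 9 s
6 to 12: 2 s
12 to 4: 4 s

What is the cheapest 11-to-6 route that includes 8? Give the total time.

Best 11 to 8: 11 → 8 costing 4
Best 8 to 6: 8 → 7 → 6 costing 9
Total via 8: 4 + 9 = 13 s.

13 s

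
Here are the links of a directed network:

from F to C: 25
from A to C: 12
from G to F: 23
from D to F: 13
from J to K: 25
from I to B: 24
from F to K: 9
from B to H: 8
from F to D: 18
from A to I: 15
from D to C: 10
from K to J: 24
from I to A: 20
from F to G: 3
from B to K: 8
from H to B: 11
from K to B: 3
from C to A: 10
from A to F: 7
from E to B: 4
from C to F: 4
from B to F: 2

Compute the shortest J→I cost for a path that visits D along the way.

Shortest J→D: J–K–B–F–D = 48
Shortest D→I: D–C–A–I = 35
Total via D: 48 + 35 = 83.

83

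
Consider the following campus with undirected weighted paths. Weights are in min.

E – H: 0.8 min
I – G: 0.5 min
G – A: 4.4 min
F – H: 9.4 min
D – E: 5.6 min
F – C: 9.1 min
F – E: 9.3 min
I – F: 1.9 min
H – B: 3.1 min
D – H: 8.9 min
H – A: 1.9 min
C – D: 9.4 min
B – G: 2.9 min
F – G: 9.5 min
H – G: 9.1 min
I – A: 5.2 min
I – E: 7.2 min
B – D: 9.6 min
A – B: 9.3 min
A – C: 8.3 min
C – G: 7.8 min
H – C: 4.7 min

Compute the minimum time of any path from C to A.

Compare a few routes:
C - A: 8.3 = 8.3
C - H - A: 4.7+1.9 = 6.6
The minimum is 6.6 min via C - H - A.

6.6 min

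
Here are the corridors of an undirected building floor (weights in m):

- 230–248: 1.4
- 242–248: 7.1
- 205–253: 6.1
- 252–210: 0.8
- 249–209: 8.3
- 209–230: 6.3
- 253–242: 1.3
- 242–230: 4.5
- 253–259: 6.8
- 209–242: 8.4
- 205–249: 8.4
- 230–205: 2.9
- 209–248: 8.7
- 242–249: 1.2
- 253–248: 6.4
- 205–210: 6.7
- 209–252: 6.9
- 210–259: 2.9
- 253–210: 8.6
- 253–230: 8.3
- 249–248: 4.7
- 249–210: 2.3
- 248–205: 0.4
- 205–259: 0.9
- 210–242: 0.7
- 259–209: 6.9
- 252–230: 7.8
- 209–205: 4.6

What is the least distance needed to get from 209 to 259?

5.5 m

Candidate routes:
209 → 205 → 259: 4.6+0.9 = 5.5
209 → 259: 6.9 = 6.9
The minimum is 5.5 m via 209 → 205 → 259.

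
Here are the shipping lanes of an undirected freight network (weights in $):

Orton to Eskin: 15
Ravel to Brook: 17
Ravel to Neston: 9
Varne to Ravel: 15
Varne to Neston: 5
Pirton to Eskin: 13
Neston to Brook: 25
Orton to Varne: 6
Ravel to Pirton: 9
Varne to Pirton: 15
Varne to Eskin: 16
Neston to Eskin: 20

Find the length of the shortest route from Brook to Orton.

Enumerating some paths:
Brook–Ravel–Neston–Varne–Orton: 17+9+5+6 = 37
Brook–Neston–Varne–Orton: 25+5+6 = 36
Cheapest is Brook–Neston–Varne–Orton at $36.

$36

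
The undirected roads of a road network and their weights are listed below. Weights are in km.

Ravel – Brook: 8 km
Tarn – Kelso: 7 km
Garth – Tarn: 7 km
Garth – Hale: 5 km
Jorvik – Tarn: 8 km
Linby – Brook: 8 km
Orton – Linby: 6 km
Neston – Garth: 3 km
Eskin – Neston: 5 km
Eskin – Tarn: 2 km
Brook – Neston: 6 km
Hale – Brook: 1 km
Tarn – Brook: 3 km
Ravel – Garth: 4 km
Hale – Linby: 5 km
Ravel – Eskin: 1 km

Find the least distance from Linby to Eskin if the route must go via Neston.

17 km

Shortest Linby→Neston: Linby → Hale → Brook → Neston = 12
Shortest Neston→Eskin: Neston → Eskin = 5
Total via Neston: 12 + 5 = 17 km.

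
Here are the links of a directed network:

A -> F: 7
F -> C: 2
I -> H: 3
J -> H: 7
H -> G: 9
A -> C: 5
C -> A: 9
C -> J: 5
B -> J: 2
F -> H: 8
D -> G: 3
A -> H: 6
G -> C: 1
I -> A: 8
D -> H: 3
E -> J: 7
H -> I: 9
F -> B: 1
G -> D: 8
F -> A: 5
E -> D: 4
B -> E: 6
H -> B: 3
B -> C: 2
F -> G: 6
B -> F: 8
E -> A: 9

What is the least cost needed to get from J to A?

Candidate routes:
J - H - I - A: 7+9+8 = 24
J - H - B - F - A: 7+3+8+5 = 23
J - H - B - C - A: 7+3+2+9 = 21
J - H - B - E - A: 7+3+6+9 = 25
Cheapest is J - H - B - C - A at 21.

21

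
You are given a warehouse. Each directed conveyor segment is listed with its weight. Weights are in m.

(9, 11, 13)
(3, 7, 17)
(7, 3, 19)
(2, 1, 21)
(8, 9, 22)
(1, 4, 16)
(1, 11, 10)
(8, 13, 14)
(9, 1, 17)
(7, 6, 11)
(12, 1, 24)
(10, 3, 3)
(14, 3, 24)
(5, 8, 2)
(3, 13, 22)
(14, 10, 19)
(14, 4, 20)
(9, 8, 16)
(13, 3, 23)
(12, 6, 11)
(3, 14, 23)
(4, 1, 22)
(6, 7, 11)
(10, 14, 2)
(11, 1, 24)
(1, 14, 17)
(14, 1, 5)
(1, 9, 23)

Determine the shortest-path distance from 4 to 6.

89 m

Running Dijkstra from 4:
4: 0
1: 22  (via 4)
11: 32  (via 1)
14: 39  (via 1)
9: 45  (via 1)
10: 58  (via 14)
3: 61  (via 10)
8: 61  (via 9)
13: 75  (via 8)
7: 78  (via 3)
6: 89  (via 7)
Shortest route: 4–1–14–10–3–7–6 = 89 m.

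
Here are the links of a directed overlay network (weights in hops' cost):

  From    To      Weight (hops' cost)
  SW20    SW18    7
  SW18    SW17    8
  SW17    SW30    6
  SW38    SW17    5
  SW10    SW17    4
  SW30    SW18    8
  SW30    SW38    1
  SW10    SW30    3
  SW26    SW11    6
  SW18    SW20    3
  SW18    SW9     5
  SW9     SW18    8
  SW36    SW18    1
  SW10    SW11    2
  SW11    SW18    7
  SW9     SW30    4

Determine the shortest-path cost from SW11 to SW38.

17 hops' cost

Candidate routes:
SW11 - SW18 - SW17 - SW30 - SW38: 7+8+6+1 = 22
SW11 - SW18 - SW9 - SW30 - SW38: 7+5+4+1 = 17
Cheapest is SW11 - SW18 - SW9 - SW30 - SW38 at 17 hops' cost.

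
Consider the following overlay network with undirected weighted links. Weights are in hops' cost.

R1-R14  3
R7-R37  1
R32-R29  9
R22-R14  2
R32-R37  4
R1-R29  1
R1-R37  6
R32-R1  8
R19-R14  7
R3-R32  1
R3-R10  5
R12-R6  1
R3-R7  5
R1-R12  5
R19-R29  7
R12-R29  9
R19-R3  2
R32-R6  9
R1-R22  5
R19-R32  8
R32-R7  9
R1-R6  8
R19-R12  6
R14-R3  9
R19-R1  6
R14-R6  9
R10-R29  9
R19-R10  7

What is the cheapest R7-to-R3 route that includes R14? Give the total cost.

Best R7 to R14: R7–R37–R1–R14 costing 10
Shortest R14→R3: R14–R3 = 9
Total via R14: 10 + 9 = 19 hops' cost.

19 hops' cost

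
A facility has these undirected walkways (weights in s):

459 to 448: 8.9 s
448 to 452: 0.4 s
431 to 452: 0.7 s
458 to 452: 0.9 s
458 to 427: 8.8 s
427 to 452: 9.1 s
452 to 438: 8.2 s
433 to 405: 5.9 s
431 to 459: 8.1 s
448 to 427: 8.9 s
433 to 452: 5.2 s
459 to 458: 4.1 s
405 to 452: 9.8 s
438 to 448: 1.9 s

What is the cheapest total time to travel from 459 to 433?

10.2 s

Candidate routes:
459–448–452–433: 8.9+0.4+5.2 = 14.5
459–458–452–405–433: 4.1+0.9+9.8+5.9 = 20.7
459–431–452–433: 8.1+0.7+5.2 = 14
459–458–452–433: 4.1+0.9+5.2 = 10.2
Cheapest is 459–458–452–433 at 10.2 s.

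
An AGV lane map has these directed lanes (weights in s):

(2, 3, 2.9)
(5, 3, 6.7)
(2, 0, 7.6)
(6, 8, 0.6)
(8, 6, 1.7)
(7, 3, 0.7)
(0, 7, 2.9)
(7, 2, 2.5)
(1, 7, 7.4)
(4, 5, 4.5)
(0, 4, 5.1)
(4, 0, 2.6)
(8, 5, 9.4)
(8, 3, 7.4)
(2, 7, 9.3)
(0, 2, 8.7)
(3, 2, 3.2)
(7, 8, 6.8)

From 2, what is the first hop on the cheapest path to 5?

0

Candidate routes:
2 → 0 → 7 → 8 → 5: 7.6+2.9+6.8+9.4 = 26.7
2 → 0 → 4 → 5: 7.6+5.1+4.5 = 17.2
2 → 7 → 8 → 5: 9.3+6.8+9.4 = 25.5
The minimum is 17.2 s via 2 → 0 → 4 → 5.
So from 2 the first move is to 0.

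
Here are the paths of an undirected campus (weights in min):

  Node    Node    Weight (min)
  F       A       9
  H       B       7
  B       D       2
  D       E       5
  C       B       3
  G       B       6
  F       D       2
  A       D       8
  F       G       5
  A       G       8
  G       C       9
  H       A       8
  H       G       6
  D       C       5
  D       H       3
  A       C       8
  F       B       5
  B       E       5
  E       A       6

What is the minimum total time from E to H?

Shortest distances from E:
E: 0
B: 5  (via E)
D: 5  (via E)
A: 6  (via E)
F: 7  (via D)
C: 8  (via B)
H: 8  (via D)
Shortest route: E → D → H = 8 min.

8 min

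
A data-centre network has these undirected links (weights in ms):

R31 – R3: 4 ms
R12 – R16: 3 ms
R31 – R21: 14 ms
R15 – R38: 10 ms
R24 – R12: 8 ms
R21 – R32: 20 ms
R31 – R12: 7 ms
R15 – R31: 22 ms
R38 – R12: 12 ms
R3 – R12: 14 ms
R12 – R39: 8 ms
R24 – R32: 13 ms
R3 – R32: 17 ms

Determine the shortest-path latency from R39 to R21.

Compare a few routes:
R39 → R12 → R31 → R21: 8+7+14 = 29
R39 → R12 → R3 → R31 → R21: 8+14+4+14 = 40
Cheapest is R39 → R12 → R31 → R21 at 29 ms.

29 ms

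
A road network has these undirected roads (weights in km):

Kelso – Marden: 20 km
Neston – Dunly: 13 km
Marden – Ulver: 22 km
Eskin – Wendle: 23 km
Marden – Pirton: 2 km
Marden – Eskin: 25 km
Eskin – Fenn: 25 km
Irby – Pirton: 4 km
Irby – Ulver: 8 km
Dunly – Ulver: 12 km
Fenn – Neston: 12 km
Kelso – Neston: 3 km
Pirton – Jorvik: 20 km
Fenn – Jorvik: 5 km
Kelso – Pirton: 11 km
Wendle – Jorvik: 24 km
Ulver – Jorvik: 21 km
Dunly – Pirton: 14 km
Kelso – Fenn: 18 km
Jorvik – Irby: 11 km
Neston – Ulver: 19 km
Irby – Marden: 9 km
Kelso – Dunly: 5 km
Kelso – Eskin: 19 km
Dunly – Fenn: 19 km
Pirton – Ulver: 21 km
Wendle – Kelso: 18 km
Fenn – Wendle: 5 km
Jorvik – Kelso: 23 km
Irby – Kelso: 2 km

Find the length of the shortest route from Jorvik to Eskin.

Enumerating some paths:
Jorvik - Irby - Kelso - Eskin: 11+2+19 = 32
Jorvik - Fenn - Eskin: 5+25 = 30
The minimum is 30 km via Jorvik - Fenn - Eskin.

30 km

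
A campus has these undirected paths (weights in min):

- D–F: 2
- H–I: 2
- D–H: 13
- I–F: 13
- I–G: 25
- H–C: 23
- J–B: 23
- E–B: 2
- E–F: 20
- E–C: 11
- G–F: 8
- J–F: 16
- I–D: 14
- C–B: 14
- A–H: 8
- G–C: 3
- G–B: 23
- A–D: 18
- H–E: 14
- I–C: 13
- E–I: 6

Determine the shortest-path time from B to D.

22 min

Running Dijkstra from B:
B: 0
E: 2  (via B)
I: 8  (via E)
H: 10  (via I)
C: 13  (via E)
G: 16  (via C)
A: 18  (via H)
F: 21  (via I)
D: 22  (via I)
Shortest route: B–E–I–D = 22 min.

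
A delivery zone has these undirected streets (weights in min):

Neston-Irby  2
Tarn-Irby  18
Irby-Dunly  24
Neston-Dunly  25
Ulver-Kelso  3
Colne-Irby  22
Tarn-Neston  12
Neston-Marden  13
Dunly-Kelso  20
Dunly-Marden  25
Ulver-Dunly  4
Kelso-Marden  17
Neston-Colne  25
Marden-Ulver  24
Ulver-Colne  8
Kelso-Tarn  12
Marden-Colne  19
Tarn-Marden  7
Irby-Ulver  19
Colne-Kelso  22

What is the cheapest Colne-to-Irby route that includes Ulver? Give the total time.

27 min

Shortest Colne→Ulver: Colne → Ulver = 8
Best Ulver to Irby: Ulver → Irby costing 19
Total via Ulver: 8 + 19 = 27 min.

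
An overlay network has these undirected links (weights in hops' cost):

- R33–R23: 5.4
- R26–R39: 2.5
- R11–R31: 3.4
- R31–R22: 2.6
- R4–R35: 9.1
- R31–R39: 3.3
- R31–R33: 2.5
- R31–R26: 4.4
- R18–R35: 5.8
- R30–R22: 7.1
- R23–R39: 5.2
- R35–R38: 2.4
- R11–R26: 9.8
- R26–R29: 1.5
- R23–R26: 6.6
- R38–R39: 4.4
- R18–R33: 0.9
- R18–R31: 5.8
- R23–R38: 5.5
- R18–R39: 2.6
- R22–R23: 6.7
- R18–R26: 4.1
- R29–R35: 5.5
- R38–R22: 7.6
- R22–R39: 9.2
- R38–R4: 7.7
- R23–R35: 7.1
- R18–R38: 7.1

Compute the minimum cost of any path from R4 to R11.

18.8 hops' cost

Running Dijkstra from R4:
R4: 0
R38: 7.7  (via R4)
R35: 9.1  (via R4)
R39: 12.1  (via R38)
R23: 13.2  (via R38)
R29: 14.6  (via R35)
R26: 14.6  (via R39)
R18: 14.7  (via R39)
R22: 15.3  (via R38)
R31: 15.4  (via R39)
R33: 15.6  (via R18)
R11: 18.8  (via R31)
Shortest route: R4 → R38 → R39 → R31 → R11 = 18.8 hops' cost.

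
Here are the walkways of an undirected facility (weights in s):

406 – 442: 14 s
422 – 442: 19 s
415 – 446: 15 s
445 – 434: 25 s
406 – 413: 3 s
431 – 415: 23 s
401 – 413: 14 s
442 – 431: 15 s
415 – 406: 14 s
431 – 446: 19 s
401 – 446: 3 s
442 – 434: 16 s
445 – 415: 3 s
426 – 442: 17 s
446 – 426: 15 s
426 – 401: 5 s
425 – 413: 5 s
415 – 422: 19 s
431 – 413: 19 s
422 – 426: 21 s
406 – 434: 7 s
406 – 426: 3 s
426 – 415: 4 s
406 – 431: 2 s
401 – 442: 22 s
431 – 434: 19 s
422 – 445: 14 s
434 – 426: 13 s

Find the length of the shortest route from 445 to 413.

13 s

Running Dijkstra from 445:
445: 0
415: 3  (via 445)
426: 7  (via 415)
406: 10  (via 426)
401: 12  (via 426)
431: 12  (via 406)
413: 13  (via 406)
Shortest route: 445–415–426–406–413 = 13 s.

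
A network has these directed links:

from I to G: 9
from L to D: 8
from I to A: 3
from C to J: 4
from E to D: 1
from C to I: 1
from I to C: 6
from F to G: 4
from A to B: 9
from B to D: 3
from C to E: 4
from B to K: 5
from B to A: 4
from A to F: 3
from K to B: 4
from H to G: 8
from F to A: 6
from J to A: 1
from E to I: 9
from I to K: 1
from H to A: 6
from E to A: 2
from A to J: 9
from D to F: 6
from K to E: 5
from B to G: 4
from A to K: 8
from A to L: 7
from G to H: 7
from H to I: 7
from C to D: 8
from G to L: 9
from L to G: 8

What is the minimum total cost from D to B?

21

Settle nodes by increasing distance from D:
D: 0
F: 6  (via D)
G: 10  (via F)
A: 12  (via F)
H: 17  (via G)
L: 19  (via G)
K: 20  (via A)
B: 21  (via A)
Shortest route: D → F → A → B = 21.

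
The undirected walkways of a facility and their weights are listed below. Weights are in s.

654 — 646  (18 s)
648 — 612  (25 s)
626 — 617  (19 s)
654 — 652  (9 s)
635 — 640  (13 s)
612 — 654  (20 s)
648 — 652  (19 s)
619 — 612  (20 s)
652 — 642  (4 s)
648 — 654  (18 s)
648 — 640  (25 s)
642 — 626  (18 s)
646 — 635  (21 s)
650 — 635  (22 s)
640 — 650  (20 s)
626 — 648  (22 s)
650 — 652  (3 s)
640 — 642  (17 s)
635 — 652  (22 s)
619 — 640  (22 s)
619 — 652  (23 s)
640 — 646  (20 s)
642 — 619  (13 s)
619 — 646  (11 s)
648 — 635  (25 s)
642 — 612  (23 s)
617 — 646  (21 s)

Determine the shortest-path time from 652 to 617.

41 s

Candidate routes:
652 - 619 - 646 - 617: 23+11+21 = 55
652 - 642 - 626 - 617: 4+18+19 = 41
652 - 642 - 619 - 646 - 617: 4+13+11+21 = 49
652 - 654 - 646 - 617: 9+18+21 = 48
Cheapest is 652 - 642 - 626 - 617 at 41 s.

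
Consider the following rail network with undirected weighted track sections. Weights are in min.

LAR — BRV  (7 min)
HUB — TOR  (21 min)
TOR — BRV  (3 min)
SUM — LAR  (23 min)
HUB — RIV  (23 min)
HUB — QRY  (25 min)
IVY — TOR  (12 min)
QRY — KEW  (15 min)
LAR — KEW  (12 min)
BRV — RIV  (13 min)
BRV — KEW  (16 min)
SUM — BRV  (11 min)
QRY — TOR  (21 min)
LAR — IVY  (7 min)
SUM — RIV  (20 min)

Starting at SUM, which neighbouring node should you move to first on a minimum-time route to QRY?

Enumerating some paths:
SUM → BRV → KEW → QRY: 11+16+15 = 42
SUM → LAR → KEW → QRY: 23+12+15 = 50
SUM → BRV → LAR → KEW → QRY: 11+7+12+15 = 45
SUM → BRV → TOR → QRY: 11+3+21 = 35
The minimum is 35 min via SUM → BRV → TOR → QRY.
So from SUM the first move is to BRV.

BRV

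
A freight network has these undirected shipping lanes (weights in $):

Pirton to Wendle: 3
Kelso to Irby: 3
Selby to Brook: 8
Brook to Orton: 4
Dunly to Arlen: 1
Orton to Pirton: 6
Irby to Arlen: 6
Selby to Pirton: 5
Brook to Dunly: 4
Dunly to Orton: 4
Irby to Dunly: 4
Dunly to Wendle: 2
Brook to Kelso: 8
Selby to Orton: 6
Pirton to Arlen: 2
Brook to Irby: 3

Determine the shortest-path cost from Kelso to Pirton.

$10

Compare a few routes:
Kelso → Irby → Arlen → Pirton: 3+6+2 = 11
Kelso → Irby → Dunly → Wendle → Pirton: 3+4+2+3 = 12
Kelso → Irby → Dunly → Arlen → Pirton: 3+4+1+2 = 10
The minimum is $10 via Kelso → Irby → Dunly → Arlen → Pirton.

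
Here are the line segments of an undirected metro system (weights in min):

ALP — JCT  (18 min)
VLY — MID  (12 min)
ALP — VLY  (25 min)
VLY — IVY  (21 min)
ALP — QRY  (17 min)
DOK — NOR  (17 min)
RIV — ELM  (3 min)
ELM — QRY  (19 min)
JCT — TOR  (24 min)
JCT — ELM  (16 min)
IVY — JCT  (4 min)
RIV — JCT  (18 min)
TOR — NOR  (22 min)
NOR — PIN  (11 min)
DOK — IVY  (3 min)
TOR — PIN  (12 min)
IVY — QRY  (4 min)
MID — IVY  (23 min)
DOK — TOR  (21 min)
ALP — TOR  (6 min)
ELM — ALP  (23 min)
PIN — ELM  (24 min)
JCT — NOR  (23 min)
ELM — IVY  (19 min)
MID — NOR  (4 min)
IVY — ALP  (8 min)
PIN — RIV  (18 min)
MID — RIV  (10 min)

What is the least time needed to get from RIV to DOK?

Enumerating some paths:
RIV–ELM–QRY–IVY–DOK: 3+19+4+3 = 29
RIV–MID–NOR–DOK: 10+4+17 = 31
RIV–ELM–JCT–IVY–DOK: 3+16+4+3 = 26
RIV–ELM–IVY–DOK: 3+19+3 = 25
Cheapest is RIV–ELM–IVY–DOK at 25 min.

25 min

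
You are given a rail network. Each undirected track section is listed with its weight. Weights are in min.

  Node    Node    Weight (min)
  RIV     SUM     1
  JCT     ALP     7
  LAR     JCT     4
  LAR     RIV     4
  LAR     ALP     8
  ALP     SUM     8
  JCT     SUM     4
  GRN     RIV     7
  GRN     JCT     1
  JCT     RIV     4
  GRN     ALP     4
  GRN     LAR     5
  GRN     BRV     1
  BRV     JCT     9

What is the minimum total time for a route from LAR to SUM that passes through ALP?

16 min

Shortest LAR→ALP: LAR → ALP = 8
Shortest ALP→SUM: ALP → SUM = 8
Total via ALP: 8 + 8 = 16 min.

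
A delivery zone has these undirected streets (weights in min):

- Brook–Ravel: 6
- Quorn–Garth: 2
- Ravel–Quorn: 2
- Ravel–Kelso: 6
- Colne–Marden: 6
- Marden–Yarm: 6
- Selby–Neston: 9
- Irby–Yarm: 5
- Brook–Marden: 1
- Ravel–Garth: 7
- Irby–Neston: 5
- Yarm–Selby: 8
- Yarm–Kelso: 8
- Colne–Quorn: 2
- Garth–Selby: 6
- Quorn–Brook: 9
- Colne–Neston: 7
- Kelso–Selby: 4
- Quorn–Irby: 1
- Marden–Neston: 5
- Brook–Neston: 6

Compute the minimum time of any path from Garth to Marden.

Settle nodes by increasing distance from Garth:
Garth: 0
Quorn: 2  (via Garth)
Irby: 3  (via Quorn)
Colne: 4  (via Quorn)
Ravel: 4  (via Quorn)
Selby: 6  (via Garth)
Neston: 8  (via Irby)
Yarm: 8  (via Irby)
Marden: 10  (via Colne)
Shortest route: Garth–Quorn–Colne–Marden = 10 min.

10 min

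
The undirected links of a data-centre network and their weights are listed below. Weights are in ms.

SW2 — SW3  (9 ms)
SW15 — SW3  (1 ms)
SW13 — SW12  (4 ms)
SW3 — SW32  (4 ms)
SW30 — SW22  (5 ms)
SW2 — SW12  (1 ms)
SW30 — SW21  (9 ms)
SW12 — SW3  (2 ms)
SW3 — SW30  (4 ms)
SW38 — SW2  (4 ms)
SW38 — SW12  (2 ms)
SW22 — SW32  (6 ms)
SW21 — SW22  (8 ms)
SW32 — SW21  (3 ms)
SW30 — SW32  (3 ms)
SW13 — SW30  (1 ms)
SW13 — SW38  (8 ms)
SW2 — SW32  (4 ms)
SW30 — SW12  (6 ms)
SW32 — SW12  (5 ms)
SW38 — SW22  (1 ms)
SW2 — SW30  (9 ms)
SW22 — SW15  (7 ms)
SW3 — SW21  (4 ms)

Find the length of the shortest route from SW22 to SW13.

Running Dijkstra from SW22:
SW22: 0
SW38: 1  (via SW22)
SW12: 3  (via SW38)
SW2: 4  (via SW12)
SW30: 5  (via SW22)
SW3: 5  (via SW12)
SW15: 6  (via SW3)
SW13: 6  (via SW30)
Shortest route: SW22–SW30–SW13 = 6 ms.

6 ms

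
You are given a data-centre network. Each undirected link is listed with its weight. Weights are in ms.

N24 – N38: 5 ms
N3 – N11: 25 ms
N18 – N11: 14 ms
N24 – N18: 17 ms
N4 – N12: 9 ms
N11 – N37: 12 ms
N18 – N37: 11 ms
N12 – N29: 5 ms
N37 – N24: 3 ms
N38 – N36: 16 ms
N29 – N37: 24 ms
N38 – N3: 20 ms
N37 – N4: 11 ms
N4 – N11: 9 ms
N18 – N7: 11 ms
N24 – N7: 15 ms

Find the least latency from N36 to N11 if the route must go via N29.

71 ms

Shortest N36→N29: N36 → N38 → N24 → N37 → N29 = 48
Shortest N29→N11: N29 → N12 → N4 → N11 = 23
Total via N29: 48 + 23 = 71 ms.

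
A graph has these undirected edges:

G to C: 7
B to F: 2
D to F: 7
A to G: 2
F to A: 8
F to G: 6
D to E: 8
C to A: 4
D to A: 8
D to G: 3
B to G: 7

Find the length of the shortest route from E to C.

Candidate routes:
E–D–A–G–C: 8+8+2+7 = 25
E–D–A–C: 8+8+4 = 20
E–D–G–C: 8+3+7 = 18
E–D–G–A–C: 8+3+2+4 = 17
Cheapest is E–D–G–A–C at 17.

17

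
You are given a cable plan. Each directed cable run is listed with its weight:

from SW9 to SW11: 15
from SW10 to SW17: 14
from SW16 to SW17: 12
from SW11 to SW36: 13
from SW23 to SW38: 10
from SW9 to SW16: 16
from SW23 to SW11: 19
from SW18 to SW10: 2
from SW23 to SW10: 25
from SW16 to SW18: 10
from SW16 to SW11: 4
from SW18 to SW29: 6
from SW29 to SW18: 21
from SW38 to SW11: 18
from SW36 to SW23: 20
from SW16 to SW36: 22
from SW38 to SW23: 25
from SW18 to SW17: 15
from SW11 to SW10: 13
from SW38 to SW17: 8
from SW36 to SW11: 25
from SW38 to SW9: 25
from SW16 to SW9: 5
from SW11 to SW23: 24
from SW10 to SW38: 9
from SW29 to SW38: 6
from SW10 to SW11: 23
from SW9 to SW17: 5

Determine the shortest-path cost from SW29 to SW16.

47

Compare a few routes:
SW29 → SW38 → SW9 → SW16: 6+25+16 = 47
SW29 → SW18 → SW10 → SW38 → SW9 → SW16: 21+2+9+25+16 = 73
Cheapest is SW29 → SW38 → SW9 → SW16 at 47.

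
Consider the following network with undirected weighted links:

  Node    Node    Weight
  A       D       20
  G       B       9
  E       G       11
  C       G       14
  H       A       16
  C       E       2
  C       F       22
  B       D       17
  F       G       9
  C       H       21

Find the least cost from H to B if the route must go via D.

53

Shortest H→D: H–A–D = 36
Best D to B: D–B costing 17
Total via D: 36 + 17 = 53.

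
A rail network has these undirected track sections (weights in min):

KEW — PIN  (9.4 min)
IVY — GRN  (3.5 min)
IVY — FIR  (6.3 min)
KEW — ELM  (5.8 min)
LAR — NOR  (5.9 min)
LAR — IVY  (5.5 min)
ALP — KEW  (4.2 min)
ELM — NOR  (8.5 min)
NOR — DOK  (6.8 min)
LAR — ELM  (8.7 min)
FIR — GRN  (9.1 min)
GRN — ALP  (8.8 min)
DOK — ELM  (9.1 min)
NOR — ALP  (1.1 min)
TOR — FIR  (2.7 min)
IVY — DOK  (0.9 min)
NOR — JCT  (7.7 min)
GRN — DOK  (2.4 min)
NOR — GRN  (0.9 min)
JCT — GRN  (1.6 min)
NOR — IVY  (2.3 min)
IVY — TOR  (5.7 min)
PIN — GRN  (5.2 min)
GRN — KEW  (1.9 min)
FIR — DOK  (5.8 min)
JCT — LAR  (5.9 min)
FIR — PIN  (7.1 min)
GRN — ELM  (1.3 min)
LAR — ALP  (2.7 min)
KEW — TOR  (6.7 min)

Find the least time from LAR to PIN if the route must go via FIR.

Best LAR to FIR: LAR–IVY–FIR costing 11.8
Shortest FIR→PIN: FIR–PIN = 7.1
Total via FIR: 11.8 + 7.1 = 18.9 min.

18.9 min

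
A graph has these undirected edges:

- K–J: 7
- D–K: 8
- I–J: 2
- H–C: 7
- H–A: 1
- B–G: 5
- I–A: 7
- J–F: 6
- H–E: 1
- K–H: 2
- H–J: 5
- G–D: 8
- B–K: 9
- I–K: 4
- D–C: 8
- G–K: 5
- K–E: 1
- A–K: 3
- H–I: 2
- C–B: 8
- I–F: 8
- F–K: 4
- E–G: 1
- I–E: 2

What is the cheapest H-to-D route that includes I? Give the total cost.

Shortest H→I: H–I = 2
Shortest I→D: I–E–G–D = 11
Total via I: 2 + 11 = 13.

13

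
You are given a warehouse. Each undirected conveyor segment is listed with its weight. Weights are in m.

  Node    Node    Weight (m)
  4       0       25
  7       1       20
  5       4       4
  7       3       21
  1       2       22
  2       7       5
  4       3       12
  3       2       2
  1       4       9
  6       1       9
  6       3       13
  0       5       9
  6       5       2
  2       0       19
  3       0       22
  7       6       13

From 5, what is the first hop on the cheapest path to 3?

6

Compare a few routes:
5–6–7–2–3: 2+13+5+2 = 22
5–6–3: 2+13 = 15
5–4–3: 4+12 = 16
The minimum is 15 m via 5–6–3.
So from 5 the first move is to 6.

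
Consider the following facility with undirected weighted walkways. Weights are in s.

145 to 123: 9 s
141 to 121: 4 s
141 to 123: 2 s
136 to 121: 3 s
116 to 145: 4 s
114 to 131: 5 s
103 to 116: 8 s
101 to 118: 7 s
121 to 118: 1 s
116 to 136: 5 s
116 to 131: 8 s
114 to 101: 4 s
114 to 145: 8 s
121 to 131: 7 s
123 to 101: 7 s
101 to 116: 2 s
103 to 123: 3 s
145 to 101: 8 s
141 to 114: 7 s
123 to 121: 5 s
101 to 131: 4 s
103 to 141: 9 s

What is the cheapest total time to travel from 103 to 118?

Compare a few routes:
103 → 123 → 121 → 118: 3+5+1 = 9
103 → 123 → 141 → 121 → 118: 3+2+4+1 = 10
103 → 141 → 121 → 118: 9+4+1 = 14
Cheapest is 103 → 123 → 121 → 118 at 9 s.

9 s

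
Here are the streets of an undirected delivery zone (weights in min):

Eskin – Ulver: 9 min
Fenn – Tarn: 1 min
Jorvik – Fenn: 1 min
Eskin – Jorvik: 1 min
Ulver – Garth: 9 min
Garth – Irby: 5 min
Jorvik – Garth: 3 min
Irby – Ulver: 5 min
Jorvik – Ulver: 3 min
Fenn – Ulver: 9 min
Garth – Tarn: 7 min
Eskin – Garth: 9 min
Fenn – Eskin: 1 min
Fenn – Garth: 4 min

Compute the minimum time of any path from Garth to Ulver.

Enumerating some paths:
Garth → Fenn → Jorvik → Ulver: 4+1+3 = 8
Garth → Ulver: 9 = 9
Garth → Fenn → Eskin → Jorvik → Ulver: 4+1+1+3 = 9
Garth → Jorvik → Ulver: 3+3 = 6
Cheapest is Garth → Jorvik → Ulver at 6 min.

6 min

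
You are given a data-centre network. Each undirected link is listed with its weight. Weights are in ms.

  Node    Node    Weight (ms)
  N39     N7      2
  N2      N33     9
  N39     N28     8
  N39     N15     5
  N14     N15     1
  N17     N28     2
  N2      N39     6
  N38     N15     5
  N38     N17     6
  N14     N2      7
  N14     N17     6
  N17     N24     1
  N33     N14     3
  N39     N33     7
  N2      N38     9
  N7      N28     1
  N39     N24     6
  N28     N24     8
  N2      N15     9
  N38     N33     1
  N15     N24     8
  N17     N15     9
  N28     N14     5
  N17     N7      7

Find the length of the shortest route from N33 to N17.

Settle nodes by increasing distance from N33:
N33: 0
N38: 1  (via N33)
N14: 3  (via N33)
N15: 4  (via N14)
N17: 7  (via N38)
Shortest route: N33 → N38 → N17 = 7 ms.

7 ms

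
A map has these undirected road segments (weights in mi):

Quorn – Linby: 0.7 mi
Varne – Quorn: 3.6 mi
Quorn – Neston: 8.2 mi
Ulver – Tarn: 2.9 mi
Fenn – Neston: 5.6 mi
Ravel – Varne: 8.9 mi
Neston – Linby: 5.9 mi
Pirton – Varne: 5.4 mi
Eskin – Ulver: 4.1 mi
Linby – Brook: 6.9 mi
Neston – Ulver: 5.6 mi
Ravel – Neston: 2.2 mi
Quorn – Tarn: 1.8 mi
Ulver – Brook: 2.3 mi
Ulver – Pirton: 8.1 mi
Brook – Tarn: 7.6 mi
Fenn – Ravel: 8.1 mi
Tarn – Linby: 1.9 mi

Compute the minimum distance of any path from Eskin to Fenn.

15.3 mi

Compare a few routes:
Eskin–Ulver–Neston–Ravel–Fenn: 4.1+5.6+2.2+8.1 = 20
Eskin–Ulver–Tarn–Linby–Neston–Fenn: 4.1+2.9+1.9+5.9+5.6 = 20.4
Eskin–Ulver–Neston–Fenn: 4.1+5.6+5.6 = 15.3
Cheapest is Eskin–Ulver–Neston–Fenn at 15.3 mi.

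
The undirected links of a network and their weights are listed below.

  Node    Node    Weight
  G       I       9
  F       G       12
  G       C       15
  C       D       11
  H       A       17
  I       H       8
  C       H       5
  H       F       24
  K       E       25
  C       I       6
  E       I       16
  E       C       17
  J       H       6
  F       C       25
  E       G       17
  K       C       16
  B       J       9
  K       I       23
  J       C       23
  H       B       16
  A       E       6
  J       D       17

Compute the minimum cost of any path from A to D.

Enumerating some paths:
A–E–I–C–D: 6+16+6+11 = 39
A–H–C–D: 17+5+11 = 33
A–E–C–D: 6+17+11 = 34
Cheapest is A–H–C–D at 33.

33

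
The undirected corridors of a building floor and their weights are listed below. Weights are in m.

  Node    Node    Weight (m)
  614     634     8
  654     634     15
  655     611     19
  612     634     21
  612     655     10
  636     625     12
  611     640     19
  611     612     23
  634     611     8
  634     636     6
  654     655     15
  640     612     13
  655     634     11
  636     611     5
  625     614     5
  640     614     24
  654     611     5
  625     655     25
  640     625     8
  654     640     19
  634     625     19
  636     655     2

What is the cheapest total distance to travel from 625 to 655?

Candidate routes:
625–614–634–636–655: 5+8+6+2 = 21
625–614–634–655: 5+8+11 = 24
625–655: 25 = 25
625–636–655: 12+2 = 14
Cheapest is 625–636–655 at 14 m.

14 m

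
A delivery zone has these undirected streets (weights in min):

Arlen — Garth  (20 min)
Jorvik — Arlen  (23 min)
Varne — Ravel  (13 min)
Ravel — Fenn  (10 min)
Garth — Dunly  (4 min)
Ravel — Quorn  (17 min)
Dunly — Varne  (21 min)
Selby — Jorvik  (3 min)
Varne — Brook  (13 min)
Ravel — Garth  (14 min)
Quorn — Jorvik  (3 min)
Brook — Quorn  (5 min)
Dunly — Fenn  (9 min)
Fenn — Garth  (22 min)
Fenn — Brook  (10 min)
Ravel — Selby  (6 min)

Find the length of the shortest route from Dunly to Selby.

24 min

Compare a few routes:
Dunly - Garth - Ravel - Selby: 4+14+6 = 24
Dunly - Fenn - Ravel - Selby: 9+10+6 = 25
The minimum is 24 min via Dunly - Garth - Ravel - Selby.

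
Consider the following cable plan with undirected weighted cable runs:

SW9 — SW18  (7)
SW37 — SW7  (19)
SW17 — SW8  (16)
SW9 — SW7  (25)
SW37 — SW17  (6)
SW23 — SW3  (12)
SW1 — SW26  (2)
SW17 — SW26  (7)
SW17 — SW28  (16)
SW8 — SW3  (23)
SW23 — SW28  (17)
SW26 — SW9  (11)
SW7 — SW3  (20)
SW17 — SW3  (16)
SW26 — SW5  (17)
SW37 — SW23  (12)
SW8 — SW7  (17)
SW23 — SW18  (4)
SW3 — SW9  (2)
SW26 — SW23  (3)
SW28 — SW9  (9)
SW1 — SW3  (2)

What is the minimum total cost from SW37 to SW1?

15

Candidate routes:
SW37 → SW23 → SW3 → SW1: 12+12+2 = 26
SW37 → SW17 → SW3 → SW1: 6+16+2 = 24
SW37 → SW17 → SW26 → SW1: 6+7+2 = 15
SW37 → SW23 → SW26 → SW1: 12+3+2 = 17
The minimum is 15 via SW37 → SW17 → SW26 → SW1.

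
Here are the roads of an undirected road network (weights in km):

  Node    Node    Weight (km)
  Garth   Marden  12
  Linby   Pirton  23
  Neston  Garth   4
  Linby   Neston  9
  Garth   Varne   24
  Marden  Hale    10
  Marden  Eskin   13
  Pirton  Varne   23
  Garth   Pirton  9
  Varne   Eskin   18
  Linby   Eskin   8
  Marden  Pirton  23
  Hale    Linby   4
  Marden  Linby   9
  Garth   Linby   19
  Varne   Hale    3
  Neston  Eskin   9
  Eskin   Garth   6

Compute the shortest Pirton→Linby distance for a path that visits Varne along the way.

30 km

Best Pirton to Varne: Pirton–Varne costing 23
Shortest Varne→Linby: Varne–Hale–Linby = 7
Total via Varne: 23 + 7 = 30 km.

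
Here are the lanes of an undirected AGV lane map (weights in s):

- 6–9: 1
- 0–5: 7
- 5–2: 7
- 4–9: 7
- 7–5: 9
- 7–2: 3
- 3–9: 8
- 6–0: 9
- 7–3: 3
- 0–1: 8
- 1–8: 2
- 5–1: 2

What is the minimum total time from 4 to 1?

25 s

Running Dijkstra from 4:
4: 0
9: 7  (via 4)
6: 8  (via 9)
3: 15  (via 9)
0: 17  (via 6)
7: 18  (via 3)
2: 21  (via 7)
5: 24  (via 0)
1: 25  (via 0)
Shortest route: 4 → 9 → 6 → 0 → 1 = 25 s.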